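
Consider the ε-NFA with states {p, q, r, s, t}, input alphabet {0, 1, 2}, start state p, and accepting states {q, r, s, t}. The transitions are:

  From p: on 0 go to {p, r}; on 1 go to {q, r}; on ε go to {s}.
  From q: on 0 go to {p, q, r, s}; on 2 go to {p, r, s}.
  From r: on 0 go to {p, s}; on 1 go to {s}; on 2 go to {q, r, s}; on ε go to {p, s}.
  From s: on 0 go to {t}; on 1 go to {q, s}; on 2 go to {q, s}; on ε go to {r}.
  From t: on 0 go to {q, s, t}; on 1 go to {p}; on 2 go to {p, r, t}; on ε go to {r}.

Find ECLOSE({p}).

Begin with {p}.
p →ε {s}; add s.
s →ε {r}; add r.
ε-closure = {p, r, s}.

{p, r, s}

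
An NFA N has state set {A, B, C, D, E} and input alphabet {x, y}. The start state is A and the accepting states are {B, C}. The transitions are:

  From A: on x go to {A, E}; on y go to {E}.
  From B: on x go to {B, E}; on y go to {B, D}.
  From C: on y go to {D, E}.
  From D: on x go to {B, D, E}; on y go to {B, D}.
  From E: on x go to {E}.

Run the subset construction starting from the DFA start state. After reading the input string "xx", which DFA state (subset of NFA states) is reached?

Start: {A}.
δ(A,x) = {A, E}.
Union: {A, E}.
After x: {A, E}.
δ(A,x) = {A, E}; δ(E,x) = {E}.
Union: {A, E}.
After x: {A, E}.

{A, E}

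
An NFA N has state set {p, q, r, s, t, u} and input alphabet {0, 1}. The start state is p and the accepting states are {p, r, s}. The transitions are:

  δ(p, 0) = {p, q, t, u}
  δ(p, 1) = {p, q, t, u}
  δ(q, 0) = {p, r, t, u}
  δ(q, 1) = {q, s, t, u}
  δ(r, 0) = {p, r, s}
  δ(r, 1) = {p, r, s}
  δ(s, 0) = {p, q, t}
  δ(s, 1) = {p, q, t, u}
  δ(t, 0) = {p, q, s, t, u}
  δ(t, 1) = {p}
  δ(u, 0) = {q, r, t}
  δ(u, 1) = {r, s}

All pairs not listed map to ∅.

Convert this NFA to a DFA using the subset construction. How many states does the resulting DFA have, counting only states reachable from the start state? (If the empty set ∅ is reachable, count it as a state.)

3

Start state of the DFA: {p}.
{p} --0--> {p, q, t, u}  [new]
{p} --1--> {p, q, t, u}  [seen]
{p, q, t, u} --0--> {p, q, r, s, t, u}  [new]
{p, q, t, u} --1--> {p, q, r, s, t, u}  [seen]
{p, q, r, s, t, u} --0--> {p, q, r, s, t, u}  [seen]
{p, q, r, s, t, u} --1--> {p, q, r, s, t, u}  [seen]
Reachable DFA states: {p}, {p, q, t, u}, {p, q, r, s, t, u}.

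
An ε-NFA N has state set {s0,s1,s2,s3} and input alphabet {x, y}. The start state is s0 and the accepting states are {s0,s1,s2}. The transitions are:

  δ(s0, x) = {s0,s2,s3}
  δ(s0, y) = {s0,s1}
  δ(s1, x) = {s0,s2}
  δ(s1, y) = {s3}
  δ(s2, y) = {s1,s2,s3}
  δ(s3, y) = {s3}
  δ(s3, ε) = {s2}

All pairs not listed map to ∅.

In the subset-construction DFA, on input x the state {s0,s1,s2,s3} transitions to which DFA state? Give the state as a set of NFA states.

{s0,s2,s3}

δ(s0,x) = {s0,s2,s3}; δ(s1,x) = {s0,s2}; δ(s2,x) = ∅; δ(s3,x) = ∅.
Union: {s0,s2,s3}.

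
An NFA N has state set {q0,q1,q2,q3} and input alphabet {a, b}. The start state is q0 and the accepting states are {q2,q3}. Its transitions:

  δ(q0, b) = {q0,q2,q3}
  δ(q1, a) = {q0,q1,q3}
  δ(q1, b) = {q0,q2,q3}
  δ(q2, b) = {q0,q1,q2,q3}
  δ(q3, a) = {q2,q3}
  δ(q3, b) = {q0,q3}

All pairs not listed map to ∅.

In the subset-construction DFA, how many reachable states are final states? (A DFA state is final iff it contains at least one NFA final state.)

3

Start state of the DFA: {q0}.
{q0} --a--> ∅  [new]
{q0} --b--> {q0,q2,q3}  [new]
∅ --a--> ∅  [seen]
∅ --b--> ∅  [seen]
{q0,q2,q3} --a--> {q2,q3}  [new]
{q0,q2,q3} --b--> {q0,q1,q2,q3}  [new]
{q2,q3} --a--> {q2,q3}  [seen]
{q2,q3} --b--> {q0,q1,q2,q3}  [seen]
{q0,q1,q2,q3} --a--> {q0,q1,q2,q3}  [seen]
{q0,q1,q2,q3} --b--> {q0,q1,q2,q3}  [seen]
Reachable DFA states: {q0}, ∅, {q0,q2,q3}, {q2,q3}, {q0,q1,q2,q3}.
Accepting DFA states (contain an NFA accepting state): {q0,q2,q3}, {q2,q3}, {q0,q1,q2,q3}.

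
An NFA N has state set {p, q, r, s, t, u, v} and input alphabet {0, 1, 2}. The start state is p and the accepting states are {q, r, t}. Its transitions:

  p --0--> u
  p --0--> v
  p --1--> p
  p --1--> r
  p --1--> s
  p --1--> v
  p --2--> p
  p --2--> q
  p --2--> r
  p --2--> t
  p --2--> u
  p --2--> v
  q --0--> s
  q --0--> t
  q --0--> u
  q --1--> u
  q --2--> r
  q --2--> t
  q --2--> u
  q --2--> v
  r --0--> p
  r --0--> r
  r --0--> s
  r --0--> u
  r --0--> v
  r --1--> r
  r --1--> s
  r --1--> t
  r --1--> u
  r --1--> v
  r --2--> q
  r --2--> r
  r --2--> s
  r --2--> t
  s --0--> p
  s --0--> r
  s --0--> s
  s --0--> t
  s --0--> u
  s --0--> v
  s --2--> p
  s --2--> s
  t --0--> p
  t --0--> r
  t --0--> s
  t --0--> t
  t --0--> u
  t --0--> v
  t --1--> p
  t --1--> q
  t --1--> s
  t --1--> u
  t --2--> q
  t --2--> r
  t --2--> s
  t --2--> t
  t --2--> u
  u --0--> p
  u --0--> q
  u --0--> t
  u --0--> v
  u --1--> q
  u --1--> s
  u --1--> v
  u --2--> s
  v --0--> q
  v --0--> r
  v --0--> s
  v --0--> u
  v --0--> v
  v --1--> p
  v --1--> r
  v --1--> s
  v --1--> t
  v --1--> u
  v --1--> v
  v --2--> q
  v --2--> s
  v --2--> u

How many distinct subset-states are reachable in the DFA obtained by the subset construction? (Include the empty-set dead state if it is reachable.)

8

Start state of the DFA: {p}.
{p} --0--> {u, v}  [new]
{p} --1--> {p, r, s, v}  [new]
{p} --2--> {p, q, r, t, u, v}  [new]
{u, v} --0--> {p, q, r, s, t, u, v}  [new]
{u, v} --1--> {p, q, r, s, t, u, v}  [seen]
{u, v} --2--> {q, s, u}  [new]
{p, r, s, v} --0--> {p, q, r, s, t, u, v}  [seen]
{p, r, s, v} --1--> {p, r, s, t, u, v}  [new]
{p, r, s, v} --2--> {p, q, r, s, t, u, v}  [seen]
{p, q, r, t, u, v} --0--> {p, q, r, s, t, u, v}  [seen]
{p, q, r, t, u, v} --1--> {p, q, r, s, t, u, v}  [seen]
{p, q, r, t, u, v} --2--> {p, q, r, s, t, u, v}  [seen]
{p, q, r, s, t, u, v} --0--> {p, q, r, s, t, u, v}  [seen]
{p, q, r, s, t, u, v} --1--> {p, q, r, s, t, u, v}  [seen]
{p, q, r, s, t, u, v} --2--> {p, q, r, s, t, u, v}  [seen]
{q, s, u} --0--> {p, q, r, s, t, u, v}  [seen]
{q, s, u} --1--> {q, s, u, v}  [new]
{q, s, u} --2--> {p, r, s, t, u, v}  [seen]
{p, r, s, t, u, v} --0--> {p, q, r, s, t, u, v}  [seen]
{p, r, s, t, u, v} --1--> {p, q, r, s, t, u, v}  [seen]
{p, r, s, t, u, v} --2--> {p, q, r, s, t, u, v}  [seen]
{q, s, u, v} --0--> {p, q, r, s, t, u, v}  [seen]
{q, s, u, v} --1--> {p, q, r, s, t, u, v}  [seen]
{q, s, u, v} --2--> {p, q, r, s, t, u, v}  [seen]
Reachable DFA states: {p}, {u, v}, {p, r, s, v}, {p, q, r, t, u, v}, {p, q, r, s, t, u, v}, {q, s, u}, {p, r, s, t, u, v}, {q, s, u, v}.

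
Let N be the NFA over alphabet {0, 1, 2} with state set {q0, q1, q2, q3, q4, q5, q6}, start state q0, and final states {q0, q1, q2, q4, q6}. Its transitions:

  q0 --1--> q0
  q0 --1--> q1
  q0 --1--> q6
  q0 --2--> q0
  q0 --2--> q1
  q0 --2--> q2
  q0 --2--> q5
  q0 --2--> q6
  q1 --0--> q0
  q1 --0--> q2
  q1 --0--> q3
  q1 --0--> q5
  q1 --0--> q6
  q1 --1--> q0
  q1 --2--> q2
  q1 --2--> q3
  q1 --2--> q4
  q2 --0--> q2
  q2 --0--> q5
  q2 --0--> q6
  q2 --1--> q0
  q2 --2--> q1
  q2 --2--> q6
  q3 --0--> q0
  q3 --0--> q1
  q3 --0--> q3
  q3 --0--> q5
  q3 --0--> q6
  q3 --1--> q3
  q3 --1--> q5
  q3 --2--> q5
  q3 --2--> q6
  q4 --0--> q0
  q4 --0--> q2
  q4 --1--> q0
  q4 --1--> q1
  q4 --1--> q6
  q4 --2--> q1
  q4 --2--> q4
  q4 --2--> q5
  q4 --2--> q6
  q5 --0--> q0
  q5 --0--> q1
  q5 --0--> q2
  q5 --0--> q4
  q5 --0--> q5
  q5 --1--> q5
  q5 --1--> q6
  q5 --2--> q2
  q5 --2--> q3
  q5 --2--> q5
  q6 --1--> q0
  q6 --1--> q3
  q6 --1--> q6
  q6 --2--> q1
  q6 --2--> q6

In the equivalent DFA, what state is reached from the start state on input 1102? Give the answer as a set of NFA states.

{q0, q1, q2, q3, q4, q5, q6}

Start: {q0}.
δ(q0,1) = {q0, q1, q6}.
Union: {q0, q1, q6}.
After 1: {q0, q1, q6}.
δ(q0,1) = {q0, q1, q6}; δ(q1,1) = {q0}; δ(q6,1) = {q0, q3, q6}.
Union: {q0, q1, q3, q6}.
After 1: {q0, q1, q3, q6}.
δ(q0,0) = ∅; δ(q1,0) = {q0, q2, q3, q5, q6}; δ(q3,0) = {q0, q1, q3, q5, q6}; δ(q6,0) = ∅.
Union: {q0, q1, q2, q3, q5, q6}.
After 0: {q0, q1, q2, q3, q5, q6}.
δ(q0,2) = {q0, q1, q2, q5, q6}; δ(q1,2) = {q2, q3, q4}; δ(q2,2) = {q1, q6}; δ(q3,2) = {q5, q6}; δ(q5,2) = {q2, q3, q5}; δ(q6,2) = {q1, q6}.
Union: {q0, q1, q2, q3, q4, q5, q6}.
After 2: {q0, q1, q2, q3, q4, q5, q6}.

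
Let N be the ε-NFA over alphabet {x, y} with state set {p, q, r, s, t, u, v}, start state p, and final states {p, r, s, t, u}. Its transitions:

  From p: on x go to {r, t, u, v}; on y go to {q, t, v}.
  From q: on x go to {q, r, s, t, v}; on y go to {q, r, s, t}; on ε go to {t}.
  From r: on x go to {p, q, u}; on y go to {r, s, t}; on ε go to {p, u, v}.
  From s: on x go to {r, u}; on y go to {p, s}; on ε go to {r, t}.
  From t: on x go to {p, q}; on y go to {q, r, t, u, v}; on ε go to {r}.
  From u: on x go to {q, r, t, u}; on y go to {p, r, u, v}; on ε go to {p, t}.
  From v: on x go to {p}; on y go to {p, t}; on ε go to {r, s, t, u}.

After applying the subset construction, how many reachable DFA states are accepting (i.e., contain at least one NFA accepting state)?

Start state of the DFA: {p} (ε-closure of the NFA start).
{p} --x--> {p, r, s, t, u, v}  [new]
{p} --y--> {p, q, r, s, t, u, v}  [new]
{p, r, s, t, u, v} --x--> {p, q, r, s, t, u, v}  [seen]
{p, r, s, t, u, v} --y--> {p, q, r, s, t, u, v}  [seen]
{p, q, r, s, t, u, v} --x--> {p, q, r, s, t, u, v}  [seen]
{p, q, r, s, t, u, v} --y--> {p, q, r, s, t, u, v}  [seen]
Reachable DFA states: {p}, {p, r, s, t, u, v}, {p, q, r, s, t, u, v}.
Accepting DFA states (contain an NFA accepting state): {p}, {p, r, s, t, u, v}, {p, q, r, s, t, u, v}.

3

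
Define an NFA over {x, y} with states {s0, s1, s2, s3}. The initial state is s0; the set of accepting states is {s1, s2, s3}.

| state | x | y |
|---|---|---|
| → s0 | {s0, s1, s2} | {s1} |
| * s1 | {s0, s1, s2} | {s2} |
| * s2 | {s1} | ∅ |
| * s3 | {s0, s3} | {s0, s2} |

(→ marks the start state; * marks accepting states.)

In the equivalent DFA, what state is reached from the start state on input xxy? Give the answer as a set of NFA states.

Start: {s0}.
δ(s0,x) = {s0, s1, s2}.
Union: {s0, s1, s2}.
After x: {s0, s1, s2}.
δ(s0,x) = {s0, s1, s2}; δ(s1,x) = {s0, s1, s2}; δ(s2,x) = {s1}.
Union: {s0, s1, s2}.
After x: {s0, s1, s2}.
δ(s0,y) = {s1}; δ(s1,y) = {s2}; δ(s2,y) = ∅.
Union: {s1, s2}.
After y: {s1, s2}.

{s1, s2}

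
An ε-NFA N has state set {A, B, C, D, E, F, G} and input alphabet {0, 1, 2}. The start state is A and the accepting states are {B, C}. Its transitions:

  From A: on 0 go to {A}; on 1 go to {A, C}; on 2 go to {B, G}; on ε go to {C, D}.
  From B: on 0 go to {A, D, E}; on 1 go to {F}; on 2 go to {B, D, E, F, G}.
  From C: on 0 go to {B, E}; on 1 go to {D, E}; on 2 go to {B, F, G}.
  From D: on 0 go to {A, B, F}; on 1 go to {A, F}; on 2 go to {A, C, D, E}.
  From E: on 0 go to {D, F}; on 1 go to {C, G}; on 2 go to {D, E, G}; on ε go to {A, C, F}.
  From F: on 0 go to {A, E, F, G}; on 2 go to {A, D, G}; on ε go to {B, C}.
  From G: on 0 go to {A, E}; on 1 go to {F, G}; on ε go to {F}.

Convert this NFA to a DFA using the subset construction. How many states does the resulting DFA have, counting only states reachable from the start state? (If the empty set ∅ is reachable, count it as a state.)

3

Start state of the DFA: {A, C, D} (ε-closure of the NFA start).
{A, C, D} --0--> {A, B, C, D, E, F}  [new]
{A, C, D} --1--> {A, B, C, D, E, F}  [seen]
{A, C, D} --2--> {A, B, C, D, E, F, G}  [new]
{A, B, C, D, E, F} --0--> {A, B, C, D, E, F, G}  [seen]
{A, B, C, D, E, F} --1--> {A, B, C, D, E, F, G}  [seen]
{A, B, C, D, E, F} --2--> {A, B, C, D, E, F, G}  [seen]
{A, B, C, D, E, F, G} --0--> {A, B, C, D, E, F, G}  [seen]
{A, B, C, D, E, F, G} --1--> {A, B, C, D, E, F, G}  [seen]
{A, B, C, D, E, F, G} --2--> {A, B, C, D, E, F, G}  [seen]
Reachable DFA states: {A, C, D}, {A, B, C, D, E, F}, {A, B, C, D, E, F, G}.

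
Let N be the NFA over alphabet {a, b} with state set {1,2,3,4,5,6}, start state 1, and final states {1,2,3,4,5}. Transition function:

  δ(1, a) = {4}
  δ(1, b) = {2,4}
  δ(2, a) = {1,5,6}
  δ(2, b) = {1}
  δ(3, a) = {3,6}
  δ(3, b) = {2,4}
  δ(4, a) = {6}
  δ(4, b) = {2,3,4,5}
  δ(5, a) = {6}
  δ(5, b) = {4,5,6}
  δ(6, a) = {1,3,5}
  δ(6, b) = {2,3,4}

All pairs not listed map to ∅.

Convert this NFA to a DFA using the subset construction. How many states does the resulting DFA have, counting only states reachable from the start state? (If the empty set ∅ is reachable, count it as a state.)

15

Start state of the DFA: {1}.
{1} --a--> {4}  [new]
{1} --b--> {2,4}  [new]
{4} --a--> {6}  [new]
{4} --b--> {2,3,4,5}  [new]
{2,4} --a--> {1,5,6}  [new]
{2,4} --b--> {1,2,3,4,5}  [new]
{6} --a--> {1,3,5}  [new]
{6} --b--> {2,3,4}  [new]
{2,3,4,5} --a--> {1,3,5,6}  [new]
{2,3,4,5} --b--> {1,2,3,4,5,6}  [new]
{1,5,6} --a--> {1,3,4,5,6}  [new]
{1,5,6} --b--> {2,3,4,5,6}  [new]
{1,2,3,4,5} --a--> {1,3,4,5,6}  [seen]
{1,2,3,4,5} --b--> {1,2,3,4,5,6}  [seen]
{1,3,5} --a--> {3,4,6}  [new]
{1,3,5} --b--> {2,4,5,6}  [new]
{2,3,4} --a--> {1,3,5,6}  [seen]
{2,3,4} --b--> {1,2,3,4,5}  [seen]
{1,3,5,6} --a--> {1,3,4,5,6}  [seen]
{1,3,5,6} --b--> {2,3,4,5,6}  [seen]
{1,2,3,4,5,6} --a--> {1,3,4,5,6}  [seen]
{1,2,3,4,5,6} --b--> {1,2,3,4,5,6}  [seen]
{1,3,4,5,6} --a--> {1,3,4,5,6}  [seen]
{1,3,4,5,6} --b--> {2,3,4,5,6}  [seen]
{2,3,4,5,6} --a--> {1,3,5,6}  [seen]
{2,3,4,5,6} --b--> {1,2,3,4,5,6}  [seen]
{3,4,6} --a--> {1,3,5,6}  [seen]
{3,4,6} --b--> {2,3,4,5}  [seen]
{2,4,5,6} --a--> {1,3,5,6}  [seen]
{2,4,5,6} --b--> {1,2,3,4,5,6}  [seen]
Reachable DFA states: {1}, {4}, {2,4}, {6}, {2,3,4,5}, {1,5,6}, {1,2,3,4,5}, {1,3,5}, {2,3,4}, {1,3,5,6}, {1,2,3,4,5,6}, {1,3,4,5,6}, {2,3,4,5,6}, {3,4,6}, {2,4,5,6}.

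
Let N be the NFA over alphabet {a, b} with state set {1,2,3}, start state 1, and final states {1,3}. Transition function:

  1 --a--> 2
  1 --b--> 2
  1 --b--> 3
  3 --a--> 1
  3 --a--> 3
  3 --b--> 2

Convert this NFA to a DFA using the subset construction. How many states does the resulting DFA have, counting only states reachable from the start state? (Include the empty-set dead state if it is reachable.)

Start state of the DFA: {1}.
{1} --a--> {2}  [new]
{1} --b--> {2,3}  [new]
{2} --a--> ∅  [new]
{2} --b--> ∅  [seen]
{2,3} --a--> {1,3}  [new]
{2,3} --b--> {2}  [seen]
∅ --a--> ∅  [seen]
∅ --b--> ∅  [seen]
{1,3} --a--> {1,2,3}  [new]
{1,3} --b--> {2,3}  [seen]
{1,2,3} --a--> {1,2,3}  [seen]
{1,2,3} --b--> {2,3}  [seen]
Reachable DFA states: {1}, {2}, {2,3}, ∅, {1,3}, {1,2,3}.

6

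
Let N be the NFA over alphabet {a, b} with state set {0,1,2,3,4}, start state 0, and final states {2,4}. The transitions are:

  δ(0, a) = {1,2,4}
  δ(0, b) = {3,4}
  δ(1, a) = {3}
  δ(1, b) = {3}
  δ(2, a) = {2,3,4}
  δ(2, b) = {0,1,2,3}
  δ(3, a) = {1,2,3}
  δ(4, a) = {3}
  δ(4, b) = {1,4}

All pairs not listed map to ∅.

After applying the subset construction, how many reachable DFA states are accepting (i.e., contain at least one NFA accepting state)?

9

Start state of the DFA: {0}.
{0} --a--> {1,2,4}  [new]
{0} --b--> {3,4}  [new]
{1,2,4} --a--> {2,3,4}  [new]
{1,2,4} --b--> {0,1,2,3,4}  [new]
{3,4} --a--> {1,2,3}  [new]
{3,4} --b--> {1,4}  [new]
{2,3,4} --a--> {1,2,3,4}  [new]
{2,3,4} --b--> {0,1,2,3,4}  [seen]
{0,1,2,3,4} --a--> {1,2,3,4}  [seen]
{0,1,2,3,4} --b--> {0,1,2,3,4}  [seen]
{1,2,3} --a--> {1,2,3,4}  [seen]
{1,2,3} --b--> {0,1,2,3}  [new]
{1,4} --a--> {3}  [new]
{1,4} --b--> {1,3,4}  [new]
{1,2,3,4} --a--> {1,2,3,4}  [seen]
{1,2,3,4} --b--> {0,1,2,3,4}  [seen]
{0,1,2,3} --a--> {1,2,3,4}  [seen]
{0,1,2,3} --b--> {0,1,2,3,4}  [seen]
{3} --a--> {1,2,3}  [seen]
{3} --b--> ∅  [new]
{1,3,4} --a--> {1,2,3}  [seen]
{1,3,4} --b--> {1,3,4}  [seen]
∅ --a--> ∅  [seen]
∅ --b--> ∅  [seen]
Reachable DFA states: {0}, {1,2,4}, {3,4}, {2,3,4}, {0,1,2,3,4}, {1,2,3}, {1,4}, {1,2,3,4}, {0,1,2,3}, {3}, {1,3,4}, ∅.
Accepting DFA states (contain an NFA accepting state): {1,2,4}, {3,4}, {2,3,4}, {0,1,2,3,4}, {1,2,3}, {1,4}, {1,2,3,4}, {0,1,2,3}, {1,3,4}.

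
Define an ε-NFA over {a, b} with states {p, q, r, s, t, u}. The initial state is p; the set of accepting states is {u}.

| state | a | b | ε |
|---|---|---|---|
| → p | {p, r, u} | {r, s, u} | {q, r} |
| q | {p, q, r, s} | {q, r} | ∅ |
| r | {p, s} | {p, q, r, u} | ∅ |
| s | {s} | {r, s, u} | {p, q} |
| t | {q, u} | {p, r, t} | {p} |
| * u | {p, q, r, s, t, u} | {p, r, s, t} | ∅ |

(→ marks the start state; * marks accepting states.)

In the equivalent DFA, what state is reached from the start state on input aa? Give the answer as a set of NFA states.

Start: {p, q, r}.
δ(p,a) = {p, r, u}; δ(q,a) = {p, q, r, s}; δ(r,a) = {p, s}.
Union: {p, q, r, s, u}.
After a: {p, q, r, s, u}.
δ(p,a) = {p, r, u}; δ(q,a) = {p, q, r, s}; δ(r,a) = {p, s}; δ(s,a) = {s}; δ(u,a) = {p, q, r, s, t, u}.
Union: {p, q, r, s, t, u}.
After a: {p, q, r, s, t, u}.

{p, q, r, s, t, u}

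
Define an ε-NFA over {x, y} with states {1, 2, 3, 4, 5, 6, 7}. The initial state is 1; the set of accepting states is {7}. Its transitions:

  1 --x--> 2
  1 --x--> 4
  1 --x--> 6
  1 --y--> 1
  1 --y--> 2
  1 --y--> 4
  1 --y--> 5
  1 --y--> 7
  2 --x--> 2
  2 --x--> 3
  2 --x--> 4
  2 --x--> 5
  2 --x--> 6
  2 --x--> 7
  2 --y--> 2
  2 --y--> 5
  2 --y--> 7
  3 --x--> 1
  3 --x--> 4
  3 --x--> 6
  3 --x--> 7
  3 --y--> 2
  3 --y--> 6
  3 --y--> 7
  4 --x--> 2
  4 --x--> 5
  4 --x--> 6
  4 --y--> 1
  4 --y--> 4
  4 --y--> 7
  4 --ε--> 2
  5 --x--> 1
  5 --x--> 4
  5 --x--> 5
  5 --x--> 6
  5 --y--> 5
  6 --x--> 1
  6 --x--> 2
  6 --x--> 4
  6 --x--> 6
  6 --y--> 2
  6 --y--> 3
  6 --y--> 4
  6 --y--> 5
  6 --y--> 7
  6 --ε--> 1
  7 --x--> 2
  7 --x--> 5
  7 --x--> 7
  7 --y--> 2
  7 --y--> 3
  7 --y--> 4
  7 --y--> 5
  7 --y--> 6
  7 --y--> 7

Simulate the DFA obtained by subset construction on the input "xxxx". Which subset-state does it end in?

Start: {1}.
δ(1,x) = {2, 4, 6}.
Union: {2, 4, 6}.
ε-closure gives {1, 2, 4, 6}.
After x: {1, 2, 4, 6}.
δ(1,x) = {2, 4, 6}; δ(2,x) = {2, 3, 4, 5, 6, 7}; δ(4,x) = {2, 5, 6}; δ(6,x) = {1, 2, 4, 6}.
Union: {1, 2, 3, 4, 5, 6, 7}.
After x: {1, 2, 3, 4, 5, 6, 7}.
δ(1,x) = {2, 4, 6}; δ(2,x) = {2, 3, 4, 5, 6, 7}; δ(3,x) = {1, 4, 6, 7}; δ(4,x) = {2, 5, 6}; δ(5,x) = {1, 4, 5, 6}; δ(6,x) = {1, 2, 4, 6}; δ(7,x) = {2, 5, 7}.
Union: {1, 2, 3, 4, 5, 6, 7}.
After x: {1, 2, 3, 4, 5, 6, 7}.
δ(1,x) = {2, 4, 6}; δ(2,x) = {2, 3, 4, 5, 6, 7}; δ(3,x) = {1, 4, 6, 7}; δ(4,x) = {2, 5, 6}; δ(5,x) = {1, 4, 5, 6}; δ(6,x) = {1, 2, 4, 6}; δ(7,x) = {2, 5, 7}.
Union: {1, 2, 3, 4, 5, 6, 7}.
After x: {1, 2, 3, 4, 5, 6, 7}.

{1, 2, 3, 4, 5, 6, 7}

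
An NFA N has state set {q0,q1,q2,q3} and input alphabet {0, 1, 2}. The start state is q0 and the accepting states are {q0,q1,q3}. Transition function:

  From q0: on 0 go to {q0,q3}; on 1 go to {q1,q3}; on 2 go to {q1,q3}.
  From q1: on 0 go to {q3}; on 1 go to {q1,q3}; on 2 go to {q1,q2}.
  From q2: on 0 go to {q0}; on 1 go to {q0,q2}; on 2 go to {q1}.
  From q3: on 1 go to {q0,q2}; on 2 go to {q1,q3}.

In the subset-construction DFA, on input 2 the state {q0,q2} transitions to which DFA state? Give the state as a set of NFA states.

δ(q0,2) = {q1,q3}; δ(q2,2) = {q1}.
Union: {q1,q3}.

{q1,q3}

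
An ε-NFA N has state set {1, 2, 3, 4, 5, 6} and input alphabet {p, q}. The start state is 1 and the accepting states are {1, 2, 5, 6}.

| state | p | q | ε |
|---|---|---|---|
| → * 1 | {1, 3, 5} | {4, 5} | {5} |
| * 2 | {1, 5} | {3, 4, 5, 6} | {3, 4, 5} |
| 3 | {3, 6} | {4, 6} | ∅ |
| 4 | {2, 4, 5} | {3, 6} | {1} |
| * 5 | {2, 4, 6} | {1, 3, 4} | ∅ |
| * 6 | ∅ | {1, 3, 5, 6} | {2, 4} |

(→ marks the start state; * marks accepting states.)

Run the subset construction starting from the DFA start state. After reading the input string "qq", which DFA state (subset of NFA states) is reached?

{1, 2, 3, 4, 5, 6}

Start: {1, 5}.
δ(1,q) = {4, 5}; δ(5,q) = {1, 3, 4}.
Union: {1, 3, 4, 5}.
After q: {1, 3, 4, 5}.
δ(1,q) = {4, 5}; δ(3,q) = {4, 6}; δ(4,q) = {3, 6}; δ(5,q) = {1, 3, 4}.
Union: {1, 3, 4, 5, 6}.
ε-closure gives {1, 2, 3, 4, 5, 6}.
After q: {1, 2, 3, 4, 5, 6}.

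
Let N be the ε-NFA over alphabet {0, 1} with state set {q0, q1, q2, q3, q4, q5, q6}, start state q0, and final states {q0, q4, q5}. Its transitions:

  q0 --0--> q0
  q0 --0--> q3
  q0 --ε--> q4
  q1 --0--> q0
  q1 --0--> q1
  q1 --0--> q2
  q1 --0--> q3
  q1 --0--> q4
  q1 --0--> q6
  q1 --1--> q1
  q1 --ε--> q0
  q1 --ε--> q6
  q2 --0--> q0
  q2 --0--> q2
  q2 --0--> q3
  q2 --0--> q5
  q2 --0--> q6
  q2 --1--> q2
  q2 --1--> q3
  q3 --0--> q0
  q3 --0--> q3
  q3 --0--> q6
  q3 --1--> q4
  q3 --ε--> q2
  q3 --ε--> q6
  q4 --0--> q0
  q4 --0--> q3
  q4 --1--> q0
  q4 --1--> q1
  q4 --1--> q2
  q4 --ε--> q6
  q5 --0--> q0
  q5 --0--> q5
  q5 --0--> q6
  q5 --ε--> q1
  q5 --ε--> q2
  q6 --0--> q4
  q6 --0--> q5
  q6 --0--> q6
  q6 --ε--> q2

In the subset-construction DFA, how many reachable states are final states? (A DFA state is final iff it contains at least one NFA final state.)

Start state of the DFA: {q0, q2, q4, q6} (ε-closure of the NFA start).
{q0, q2, q4, q6} --0--> {q0, q1, q2, q3, q4, q5, q6}  [new]
{q0, q2, q4, q6} --1--> {q0, q1, q2, q3, q4, q6}  [new]
{q0, q1, q2, q3, q4, q5, q6} --0--> {q0, q1, q2, q3, q4, q5, q6}  [seen]
{q0, q1, q2, q3, q4, q5, q6} --1--> {q0, q1, q2, q3, q4, q6}  [seen]
{q0, q1, q2, q3, q4, q6} --0--> {q0, q1, q2, q3, q4, q5, q6}  [seen]
{q0, q1, q2, q3, q4, q6} --1--> {q0, q1, q2, q3, q4, q6}  [seen]
Reachable DFA states: {q0, q2, q4, q6}, {q0, q1, q2, q3, q4, q5, q6}, {q0, q1, q2, q3, q4, q6}.
Accepting DFA states (contain an NFA accepting state): {q0, q2, q4, q6}, {q0, q1, q2, q3, q4, q5, q6}, {q0, q1, q2, q3, q4, q6}.

3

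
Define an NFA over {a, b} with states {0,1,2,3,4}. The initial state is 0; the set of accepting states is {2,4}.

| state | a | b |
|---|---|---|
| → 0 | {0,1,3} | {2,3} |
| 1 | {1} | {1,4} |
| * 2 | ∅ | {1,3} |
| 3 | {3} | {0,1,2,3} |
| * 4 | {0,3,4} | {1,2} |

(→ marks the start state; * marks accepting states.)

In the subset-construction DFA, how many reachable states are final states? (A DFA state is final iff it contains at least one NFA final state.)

Start state of the DFA: {0}.
{0} --a--> {0,1,3}  [new]
{0} --b--> {2,3}  [new]
{0,1,3} --a--> {0,1,3}  [seen]
{0,1,3} --b--> {0,1,2,3,4}  [new]
{2,3} --a--> {3}  [new]
{2,3} --b--> {0,1,2,3}  [new]
{0,1,2,3,4} --a--> {0,1,3,4}  [new]
{0,1,2,3,4} --b--> {0,1,2,3,4}  [seen]
{3} --a--> {3}  [seen]
{3} --b--> {0,1,2,3}  [seen]
{0,1,2,3} --a--> {0,1,3}  [seen]
{0,1,2,3} --b--> {0,1,2,3,4}  [seen]
{0,1,3,4} --a--> {0,1,3,4}  [seen]
{0,1,3,4} --b--> {0,1,2,3,4}  [seen]
Reachable DFA states: {0}, {0,1,3}, {2,3}, {0,1,2,3,4}, {3}, {0,1,2,3}, {0,1,3,4}.
Accepting DFA states (contain an NFA accepting state): {2,3}, {0,1,2,3,4}, {0,1,2,3}, {0,1,3,4}.

4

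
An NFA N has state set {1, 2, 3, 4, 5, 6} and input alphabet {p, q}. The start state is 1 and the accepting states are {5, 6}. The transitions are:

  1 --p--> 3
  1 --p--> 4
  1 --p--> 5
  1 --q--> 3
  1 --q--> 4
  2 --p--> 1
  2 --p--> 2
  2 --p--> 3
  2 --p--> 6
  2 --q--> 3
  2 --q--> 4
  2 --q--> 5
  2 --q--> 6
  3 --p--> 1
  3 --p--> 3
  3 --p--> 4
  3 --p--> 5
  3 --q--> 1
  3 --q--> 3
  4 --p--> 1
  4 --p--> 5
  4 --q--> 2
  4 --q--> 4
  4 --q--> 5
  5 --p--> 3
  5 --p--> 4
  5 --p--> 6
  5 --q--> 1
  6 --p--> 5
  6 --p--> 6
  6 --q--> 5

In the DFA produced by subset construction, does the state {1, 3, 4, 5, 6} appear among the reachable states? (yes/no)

Start state of the DFA: {1}.
{1} --p--> {3, 4, 5}  [new]
{1} --q--> {3, 4}  [new]
{3, 4, 5} --p--> {1, 3, 4, 5, 6}  [new]
{3, 4, 5} --q--> {1, 2, 3, 4, 5}  [new]
{3, 4} --p--> {1, 3, 4, 5}  [new]
{3, 4} --q--> {1, 2, 3, 4, 5}  [seen]
{1, 3, 4, 5, 6} --p--> {1, 3, 4, 5, 6}  [seen]
{1, 3, 4, 5, 6} --q--> {1, 2, 3, 4, 5}  [seen]
{1, 2, 3, 4, 5} --p--> {1, 2, 3, 4, 5, 6}  [new]
{1, 2, 3, 4, 5} --q--> {1, 2, 3, 4, 5, 6}  [seen]
{1, 3, 4, 5} --p--> {1, 3, 4, 5, 6}  [seen]
{1, 3, 4, 5} --q--> {1, 2, 3, 4, 5}  [seen]
{1, 2, 3, 4, 5, 6} --p--> {1, 2, 3, 4, 5, 6}  [seen]
{1, 2, 3, 4, 5, 6} --q--> {1, 2, 3, 4, 5, 6}  [seen]
Reachable DFA states: {1}, {3, 4, 5}, {3, 4}, {1, 3, 4, 5, 6}, {1, 2, 3, 4, 5}, {1, 3, 4, 5}, {1, 2, 3, 4, 5, 6}.
{1, 3, 4, 5, 6} is among them.

yes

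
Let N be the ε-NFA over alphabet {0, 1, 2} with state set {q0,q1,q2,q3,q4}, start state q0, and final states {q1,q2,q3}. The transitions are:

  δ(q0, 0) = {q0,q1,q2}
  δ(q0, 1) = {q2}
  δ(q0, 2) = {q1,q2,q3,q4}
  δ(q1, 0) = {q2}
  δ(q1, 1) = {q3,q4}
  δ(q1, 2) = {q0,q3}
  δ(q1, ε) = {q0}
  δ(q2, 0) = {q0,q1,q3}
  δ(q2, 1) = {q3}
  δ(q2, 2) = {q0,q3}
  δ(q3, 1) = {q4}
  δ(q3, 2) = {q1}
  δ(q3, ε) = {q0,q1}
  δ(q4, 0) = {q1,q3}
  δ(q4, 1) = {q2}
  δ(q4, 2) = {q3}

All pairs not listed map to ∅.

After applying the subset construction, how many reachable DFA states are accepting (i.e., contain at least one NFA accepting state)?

Start state of the DFA: {q0} (ε-closure of the NFA start).
{q0} --0--> {q0,q1,q2}  [new]
{q0} --1--> {q2}  [new]
{q0} --2--> {q0,q1,q2,q3,q4}  [new]
{q0,q1,q2} --0--> {q0,q1,q2,q3}  [new]
{q0,q1,q2} --1--> {q0,q1,q2,q3,q4}  [seen]
{q0,q1,q2} --2--> {q0,q1,q2,q3,q4}  [seen]
{q2} --0--> {q0,q1,q3}  [new]
{q2} --1--> {q0,q1,q3}  [seen]
{q2} --2--> {q0,q1,q3}  [seen]
{q0,q1,q2,q3,q4} --0--> {q0,q1,q2,q3}  [seen]
{q0,q1,q2,q3,q4} --1--> {q0,q1,q2,q3,q4}  [seen]
{q0,q1,q2,q3,q4} --2--> {q0,q1,q2,q3,q4}  [seen]
{q0,q1,q2,q3} --0--> {q0,q1,q2,q3}  [seen]
{q0,q1,q2,q3} --1--> {q0,q1,q2,q3,q4}  [seen]
{q0,q1,q2,q3} --2--> {q0,q1,q2,q3,q4}  [seen]
{q0,q1,q3} --0--> {q0,q1,q2}  [seen]
{q0,q1,q3} --1--> {q0,q1,q2,q3,q4}  [seen]
{q0,q1,q3} --2--> {q0,q1,q2,q3,q4}  [seen]
Reachable DFA states: {q0}, {q0,q1,q2}, {q2}, {q0,q1,q2,q3,q4}, {q0,q1,q2,q3}, {q0,q1,q3}.
Accepting DFA states (contain an NFA accepting state): {q0,q1,q2}, {q2}, {q0,q1,q2,q3,q4}, {q0,q1,q2,q3}, {q0,q1,q3}.

5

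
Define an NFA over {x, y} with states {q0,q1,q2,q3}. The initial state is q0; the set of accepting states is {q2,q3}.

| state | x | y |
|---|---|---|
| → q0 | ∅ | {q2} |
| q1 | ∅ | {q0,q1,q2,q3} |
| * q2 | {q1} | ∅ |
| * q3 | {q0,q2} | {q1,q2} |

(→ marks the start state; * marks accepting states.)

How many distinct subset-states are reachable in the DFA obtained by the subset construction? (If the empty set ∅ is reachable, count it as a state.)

6

Start state of the DFA: {q0}.
{q0} --x--> ∅  [new]
{q0} --y--> {q2}  [new]
∅ --x--> ∅  [seen]
∅ --y--> ∅  [seen]
{q2} --x--> {q1}  [new]
{q2} --y--> ∅  [seen]
{q1} --x--> ∅  [seen]
{q1} --y--> {q0,q1,q2,q3}  [new]
{q0,q1,q2,q3} --x--> {q0,q1,q2}  [new]
{q0,q1,q2,q3} --y--> {q0,q1,q2,q3}  [seen]
{q0,q1,q2} --x--> {q1}  [seen]
{q0,q1,q2} --y--> {q0,q1,q2,q3}  [seen]
Reachable DFA states: {q0}, ∅, {q2}, {q1}, {q0,q1,q2,q3}, {q0,q1,q2}.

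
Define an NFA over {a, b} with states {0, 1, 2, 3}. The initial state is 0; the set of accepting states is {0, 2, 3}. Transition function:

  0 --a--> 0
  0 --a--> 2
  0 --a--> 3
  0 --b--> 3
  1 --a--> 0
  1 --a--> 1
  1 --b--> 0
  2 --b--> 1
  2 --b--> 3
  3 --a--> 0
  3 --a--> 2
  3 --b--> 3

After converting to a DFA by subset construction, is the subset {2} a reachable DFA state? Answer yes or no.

no

Start state of the DFA: {0}.
{0} --a--> {0, 2, 3}  [new]
{0} --b--> {3}  [new]
{0, 2, 3} --a--> {0, 2, 3}  [seen]
{0, 2, 3} --b--> {1, 3}  [new]
{3} --a--> {0, 2}  [new]
{3} --b--> {3}  [seen]
{1, 3} --a--> {0, 1, 2}  [new]
{1, 3} --b--> {0, 3}  [new]
{0, 2} --a--> {0, 2, 3}  [seen]
{0, 2} --b--> {1, 3}  [seen]
{0, 1, 2} --a--> {0, 1, 2, 3}  [new]
{0, 1, 2} --b--> {0, 1, 3}  [new]
{0, 3} --a--> {0, 2, 3}  [seen]
{0, 3} --b--> {3}  [seen]
{0, 1, 2, 3} --a--> {0, 1, 2, 3}  [seen]
{0, 1, 2, 3} --b--> {0, 1, 3}  [seen]
{0, 1, 3} --a--> {0, 1, 2, 3}  [seen]
{0, 1, 3} --b--> {0, 3}  [seen]
Reachable DFA states: {0}, {0, 2, 3}, {3}, {1, 3}, {0, 2}, {0, 1, 2}, {0, 3}, {0, 1, 2, 3}, {0, 1, 3}.
{2} is not among them.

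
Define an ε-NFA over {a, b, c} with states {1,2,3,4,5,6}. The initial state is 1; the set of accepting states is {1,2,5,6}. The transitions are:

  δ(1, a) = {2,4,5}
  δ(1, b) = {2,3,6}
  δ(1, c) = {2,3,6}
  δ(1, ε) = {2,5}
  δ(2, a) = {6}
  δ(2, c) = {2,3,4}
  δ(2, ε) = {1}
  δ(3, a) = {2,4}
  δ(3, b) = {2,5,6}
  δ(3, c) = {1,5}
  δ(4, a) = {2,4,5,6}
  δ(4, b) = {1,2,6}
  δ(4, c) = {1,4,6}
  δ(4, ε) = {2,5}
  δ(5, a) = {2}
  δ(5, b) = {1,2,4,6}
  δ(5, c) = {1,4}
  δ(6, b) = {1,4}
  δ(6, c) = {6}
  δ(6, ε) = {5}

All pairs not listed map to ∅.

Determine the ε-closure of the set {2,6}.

Begin with {2,6}.
2 →ε {1}; add 1.
1 →ε {2,5}; add 5.
ε-closure = {1,2,5,6}.

{1,2,5,6}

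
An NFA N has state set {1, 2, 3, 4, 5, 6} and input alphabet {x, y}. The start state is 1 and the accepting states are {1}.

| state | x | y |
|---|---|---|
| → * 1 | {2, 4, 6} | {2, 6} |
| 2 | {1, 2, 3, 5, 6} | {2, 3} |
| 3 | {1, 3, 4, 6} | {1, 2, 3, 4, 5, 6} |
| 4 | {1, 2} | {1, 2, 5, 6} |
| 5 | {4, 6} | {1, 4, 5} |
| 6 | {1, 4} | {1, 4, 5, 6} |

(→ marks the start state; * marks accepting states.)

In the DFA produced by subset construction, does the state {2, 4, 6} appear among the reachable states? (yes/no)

yes

Start state of the DFA: {1}.
{1} --x--> {2, 4, 6}  [new]
{1} --y--> {2, 6}  [new]
{2, 4, 6} --x--> {1, 2, 3, 4, 5, 6}  [new]
{2, 4, 6} --y--> {1, 2, 3, 4, 5, 6}  [seen]
{2, 6} --x--> {1, 2, 3, 4, 5, 6}  [seen]
{2, 6} --y--> {1, 2, 3, 4, 5, 6}  [seen]
{1, 2, 3, 4, 5, 6} --x--> {1, 2, 3, 4, 5, 6}  [seen]
{1, 2, 3, 4, 5, 6} --y--> {1, 2, 3, 4, 5, 6}  [seen]
Reachable DFA states: {1}, {2, 4, 6}, {2, 6}, {1, 2, 3, 4, 5, 6}.
{2, 4, 6} is among them.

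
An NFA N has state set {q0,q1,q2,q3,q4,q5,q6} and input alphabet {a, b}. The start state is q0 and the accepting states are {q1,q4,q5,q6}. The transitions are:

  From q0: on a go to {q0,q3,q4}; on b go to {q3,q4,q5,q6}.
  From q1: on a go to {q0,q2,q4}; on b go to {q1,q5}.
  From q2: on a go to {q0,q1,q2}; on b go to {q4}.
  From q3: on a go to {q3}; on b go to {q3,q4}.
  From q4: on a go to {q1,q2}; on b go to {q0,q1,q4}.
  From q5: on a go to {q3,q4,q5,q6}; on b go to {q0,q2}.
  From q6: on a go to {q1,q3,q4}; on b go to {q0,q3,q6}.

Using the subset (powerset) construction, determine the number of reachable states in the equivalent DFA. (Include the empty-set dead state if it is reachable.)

8

Start state of the DFA: {q0}.
{q0} --a--> {q0,q3,q4}  [new]
{q0} --b--> {q3,q4,q5,q6}  [new]
{q0,q3,q4} --a--> {q0,q1,q2,q3,q4}  [new]
{q0,q3,q4} --b--> {q0,q1,q3,q4,q5,q6}  [new]
{q3,q4,q5,q6} --a--> {q1,q2,q3,q4,q5,q6}  [new]
{q3,q4,q5,q6} --b--> {q0,q1,q2,q3,q4,q6}  [new]
{q0,q1,q2,q3,q4} --a--> {q0,q1,q2,q3,q4}  [seen]
{q0,q1,q2,q3,q4} --b--> {q0,q1,q3,q4,q5,q6}  [seen]
{q0,q1,q3,q4,q5,q6} --a--> {q0,q1,q2,q3,q4,q5,q6}  [new]
{q0,q1,q3,q4,q5,q6} --b--> {q0,q1,q2,q3,q4,q5,q6}  [seen]
{q1,q2,q3,q4,q5,q6} --a--> {q0,q1,q2,q3,q4,q5,q6}  [seen]
{q1,q2,q3,q4,q5,q6} --b--> {q0,q1,q2,q3,q4,q5,q6}  [seen]
{q0,q1,q2,q3,q4,q6} --a--> {q0,q1,q2,q3,q4}  [seen]
{q0,q1,q2,q3,q4,q6} --b--> {q0,q1,q3,q4,q5,q6}  [seen]
{q0,q1,q2,q3,q4,q5,q6} --a--> {q0,q1,q2,q3,q4,q5,q6}  [seen]
{q0,q1,q2,q3,q4,q5,q6} --b--> {q0,q1,q2,q3,q4,q5,q6}  [seen]
Reachable DFA states: {q0}, {q0,q3,q4}, {q3,q4,q5,q6}, {q0,q1,q2,q3,q4}, {q0,q1,q3,q4,q5,q6}, {q1,q2,q3,q4,q5,q6}, {q0,q1,q2,q3,q4,q6}, {q0,q1,q2,q3,q4,q5,q6}.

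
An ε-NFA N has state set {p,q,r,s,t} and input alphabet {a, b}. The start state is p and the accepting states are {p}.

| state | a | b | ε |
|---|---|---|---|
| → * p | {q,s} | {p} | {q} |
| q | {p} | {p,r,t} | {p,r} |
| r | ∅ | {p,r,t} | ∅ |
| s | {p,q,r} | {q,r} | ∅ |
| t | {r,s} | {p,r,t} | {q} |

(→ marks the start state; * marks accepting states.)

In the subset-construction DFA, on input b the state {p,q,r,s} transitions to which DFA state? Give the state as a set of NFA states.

{p,q,r,t}

δ(p,b) = {p}; δ(q,b) = {p,r,t}; δ(r,b) = {p,r,t}; δ(s,b) = {q,r}.
Union: {p,q,r,t}.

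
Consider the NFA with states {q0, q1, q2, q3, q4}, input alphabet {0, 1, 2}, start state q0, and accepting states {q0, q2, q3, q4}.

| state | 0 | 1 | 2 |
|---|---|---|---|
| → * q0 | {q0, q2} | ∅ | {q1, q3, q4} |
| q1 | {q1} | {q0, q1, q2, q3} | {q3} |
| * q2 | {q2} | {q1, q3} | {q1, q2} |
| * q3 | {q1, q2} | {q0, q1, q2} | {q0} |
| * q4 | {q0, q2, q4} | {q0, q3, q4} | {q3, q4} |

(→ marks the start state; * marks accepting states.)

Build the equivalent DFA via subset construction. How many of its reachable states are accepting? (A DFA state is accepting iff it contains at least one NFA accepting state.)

Start state of the DFA: {q0}.
{q0} --0--> {q0, q2}  [new]
{q0} --1--> ∅  [new]
{q0} --2--> {q1, q3, q4}  [new]
{q0, q2} --0--> {q0, q2}  [seen]
{q0, q2} --1--> {q1, q3}  [new]
{q0, q2} --2--> {q1, q2, q3, q4}  [new]
∅ --0--> ∅  [seen]
∅ --1--> ∅  [seen]
∅ --2--> ∅  [seen]
{q1, q3, q4} --0--> {q0, q1, q2, q4}  [new]
{q1, q3, q4} --1--> {q0, q1, q2, q3, q4}  [new]
{q1, q3, q4} --2--> {q0, q3, q4}  [new]
{q1, q3} --0--> {q1, q2}  [new]
{q1, q3} --1--> {q0, q1, q2, q3}  [new]
{q1, q3} --2--> {q0, q3}  [new]
{q1, q2, q3, q4} --0--> {q0, q1, q2, q4}  [seen]
{q1, q2, q3, q4} --1--> {q0, q1, q2, q3, q4}  [seen]
{q1, q2, q3, q4} --2--> {q0, q1, q2, q3, q4}  [seen]
{q0, q1, q2, q4} --0--> {q0, q1, q2, q4}  [seen]
{q0, q1, q2, q4} --1--> {q0, q1, q2, q3, q4}  [seen]
{q0, q1, q2, q4} --2--> {q1, q2, q3, q4}  [seen]
{q0, q1, q2, q3, q4} --0--> {q0, q1, q2, q4}  [seen]
{q0, q1, q2, q3, q4} --1--> {q0, q1, q2, q3, q4}  [seen]
{q0, q1, q2, q3, q4} --2--> {q0, q1, q2, q3, q4}  [seen]
{q0, q3, q4} --0--> {q0, q1, q2, q4}  [seen]
{q0, q3, q4} --1--> {q0, q1, q2, q3, q4}  [seen]
{q0, q3, q4} --2--> {q0, q1, q3, q4}  [new]
{q1, q2} --0--> {q1, q2}  [seen]
{q1, q2} --1--> {q0, q1, q2, q3}  [seen]
{q1, q2} --2--> {q1, q2, q3}  [new]
{q0, q1, q2, q3} --0--> {q0, q1, q2}  [new]
{q0, q1, q2, q3} --1--> {q0, q1, q2, q3}  [seen]
{q0, q1, q2, q3} --2--> {q0, q1, q2, q3, q4}  [seen]
{q0, q3} --0--> {q0, q1, q2}  [seen]
{q0, q3} --1--> {q0, q1, q2}  [seen]
{q0, q3} --2--> {q0, q1, q3, q4}  [seen]
{q0, q1, q3, q4} --0--> {q0, q1, q2, q4}  [seen]
{q0, q1, q3, q4} --1--> {q0, q1, q2, q3, q4}  [seen]
{q0, q1, q3, q4} --2--> {q0, q1, q3, q4}  [seen]
{q1, q2, q3} --0--> {q1, q2}  [seen]
{q1, q2, q3} --1--> {q0, q1, q2, q3}  [seen]
{q1, q2, q3} --2--> {q0, q1, q2, q3}  [seen]
{q0, q1, q2} --0--> {q0, q1, q2}  [seen]
{q0, q1, q2} --1--> {q0, q1, q2, q3}  [seen]
{q0, q1, q2} --2--> {q1, q2, q3, q4}  [seen]
Reachable DFA states: {q0}, {q0, q2}, ∅, {q1, q3, q4}, {q1, q3}, {q1, q2, q3, q4}, {q0, q1, q2, q4}, {q0, q1, q2, q3, q4}, {q0, q3, q4}, {q1, q2}, {q0, q1, q2, q3}, {q0, q3}, {q0, q1, q3, q4}, {q1, q2, q3}, {q0, q1, q2}.
Accepting DFA states (contain an NFA accepting state): {q0}, {q0, q2}, {q1, q3, q4}, {q1, q3}, {q1, q2, q3, q4}, {q0, q1, q2, q4}, {q0, q1, q2, q3, q4}, {q0, q3, q4}, {q1, q2}, {q0, q1, q2, q3}, {q0, q3}, {q0, q1, q3, q4}, {q1, q2, q3}, {q0, q1, q2}.

14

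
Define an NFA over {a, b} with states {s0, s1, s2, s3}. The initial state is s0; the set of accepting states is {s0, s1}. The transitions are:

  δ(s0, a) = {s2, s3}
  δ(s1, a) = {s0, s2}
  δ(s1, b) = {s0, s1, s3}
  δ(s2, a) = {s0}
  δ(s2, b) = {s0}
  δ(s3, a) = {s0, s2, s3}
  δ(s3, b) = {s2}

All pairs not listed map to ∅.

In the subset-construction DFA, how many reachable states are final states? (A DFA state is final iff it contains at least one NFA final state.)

3

Start state of the DFA: {s0}.
{s0} --a--> {s2, s3}  [new]
{s0} --b--> ∅  [new]
{s2, s3} --a--> {s0, s2, s3}  [new]
{s2, s3} --b--> {s0, s2}  [new]
∅ --a--> ∅  [seen]
∅ --b--> ∅  [seen]
{s0, s2, s3} --a--> {s0, s2, s3}  [seen]
{s0, s2, s3} --b--> {s0, s2}  [seen]
{s0, s2} --a--> {s0, s2, s3}  [seen]
{s0, s2} --b--> {s0}  [seen]
Reachable DFA states: {s0}, {s2, s3}, ∅, {s0, s2, s3}, {s0, s2}.
Accepting DFA states (contain an NFA accepting state): {s0}, {s0, s2, s3}, {s0, s2}.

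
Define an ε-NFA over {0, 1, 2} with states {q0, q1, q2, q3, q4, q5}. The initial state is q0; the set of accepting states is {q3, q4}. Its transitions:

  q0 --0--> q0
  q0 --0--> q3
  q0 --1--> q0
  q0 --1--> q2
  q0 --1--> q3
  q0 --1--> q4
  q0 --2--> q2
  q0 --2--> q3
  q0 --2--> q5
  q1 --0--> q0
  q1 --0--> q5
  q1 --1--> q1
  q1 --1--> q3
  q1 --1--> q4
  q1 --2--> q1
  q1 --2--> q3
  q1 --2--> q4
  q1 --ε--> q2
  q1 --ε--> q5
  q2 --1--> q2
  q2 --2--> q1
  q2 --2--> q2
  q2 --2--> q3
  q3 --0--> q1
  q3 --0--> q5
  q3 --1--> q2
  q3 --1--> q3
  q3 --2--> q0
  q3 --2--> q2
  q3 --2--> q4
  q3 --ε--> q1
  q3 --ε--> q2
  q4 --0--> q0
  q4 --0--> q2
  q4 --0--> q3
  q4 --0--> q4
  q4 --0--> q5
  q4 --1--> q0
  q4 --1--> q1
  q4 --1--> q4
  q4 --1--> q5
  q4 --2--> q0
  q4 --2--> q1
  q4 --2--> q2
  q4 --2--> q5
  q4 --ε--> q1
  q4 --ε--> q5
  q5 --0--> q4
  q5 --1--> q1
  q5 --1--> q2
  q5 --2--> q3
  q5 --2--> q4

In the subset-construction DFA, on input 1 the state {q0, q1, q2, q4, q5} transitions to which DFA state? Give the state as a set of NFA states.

{q0, q1, q2, q3, q4, q5}

δ(q0,1) = {q0, q2, q3, q4}; δ(q1,1) = {q1, q3, q4}; δ(q2,1) = {q2}; δ(q4,1) = {q0, q1, q4, q5}; δ(q5,1) = {q1, q2}.
Union: {q0, q1, q2, q3, q4, q5}.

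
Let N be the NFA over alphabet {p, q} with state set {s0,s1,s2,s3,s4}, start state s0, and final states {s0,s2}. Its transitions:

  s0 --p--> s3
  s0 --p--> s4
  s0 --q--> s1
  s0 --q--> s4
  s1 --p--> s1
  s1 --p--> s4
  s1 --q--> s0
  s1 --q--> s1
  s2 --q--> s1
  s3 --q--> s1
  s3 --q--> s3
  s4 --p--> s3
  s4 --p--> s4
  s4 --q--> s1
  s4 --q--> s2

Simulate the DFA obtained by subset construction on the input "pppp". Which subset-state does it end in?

{s3,s4}

Start: {s0}.
δ(s0,p) = {s3,s4}.
Union: {s3,s4}.
After p: {s3,s4}.
δ(s3,p) = ∅; δ(s4,p) = {s3,s4}.
Union: {s3,s4}.
After p: {s3,s4}.
δ(s3,p) = ∅; δ(s4,p) = {s3,s4}.
Union: {s3,s4}.
After p: {s3,s4}.
δ(s3,p) = ∅; δ(s4,p) = {s3,s4}.
Union: {s3,s4}.
After p: {s3,s4}.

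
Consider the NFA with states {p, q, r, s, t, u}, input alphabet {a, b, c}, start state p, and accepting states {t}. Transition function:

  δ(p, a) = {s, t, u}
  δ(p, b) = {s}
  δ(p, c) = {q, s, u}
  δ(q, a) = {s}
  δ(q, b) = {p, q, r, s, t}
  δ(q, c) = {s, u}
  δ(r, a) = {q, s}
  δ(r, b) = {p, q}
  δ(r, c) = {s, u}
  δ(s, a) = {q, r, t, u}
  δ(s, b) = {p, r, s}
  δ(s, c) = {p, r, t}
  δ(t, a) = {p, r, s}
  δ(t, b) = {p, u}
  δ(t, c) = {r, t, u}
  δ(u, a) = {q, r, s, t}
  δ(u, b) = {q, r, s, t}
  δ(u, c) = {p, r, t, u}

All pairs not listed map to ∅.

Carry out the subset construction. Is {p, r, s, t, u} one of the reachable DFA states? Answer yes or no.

yes

Start state of the DFA: {p}.
{p} --a--> {s, t, u}  [new]
{p} --b--> {s}  [new]
{p} --c--> {q, s, u}  [new]
{s, t, u} --a--> {p, q, r, s, t, u}  [new]
{s, t, u} --b--> {p, q, r, s, t, u}  [seen]
{s, t, u} --c--> {p, r, t, u}  [new]
{s} --a--> {q, r, t, u}  [new]
{s} --b--> {p, r, s}  [new]
{s} --c--> {p, r, t}  [new]
{q, s, u} --a--> {q, r, s, t, u}  [new]
{q, s, u} --b--> {p, q, r, s, t}  [new]
{q, s, u} --c--> {p, r, s, t, u}  [new]
{p, q, r, s, t, u} --a--> {p, q, r, s, t, u}  [seen]
{p, q, r, s, t, u} --b--> {p, q, r, s, t, u}  [seen]
{p, q, r, s, t, u} --c--> {p, q, r, s, t, u}  [seen]
{p, r, t, u} --a--> {p, q, r, s, t, u}  [seen]
{p, r, t, u} --b--> {p, q, r, s, t, u}  [seen]
{p, r, t, u} --c--> {p, q, r, s, t, u}  [seen]
{q, r, t, u} --a--> {p, q, r, s, t}  [seen]
{q, r, t, u} --b--> {p, q, r, s, t, u}  [seen]
{q, r, t, u} --c--> {p, r, s, t, u}  [seen]
{p, r, s} --a--> {q, r, s, t, u}  [seen]
{p, r, s} --b--> {p, q, r, s}  [new]
{p, r, s} --c--> {p, q, r, s, t, u}  [seen]
{p, r, t} --a--> {p, q, r, s, t, u}  [seen]
{p, r, t} --b--> {p, q, s, u}  [new]
{p, r, t} --c--> {q, r, s, t, u}  [seen]
{q, r, s, t, u} --a--> {p, q, r, s, t, u}  [seen]
{q, r, s, t, u} --b--> {p, q, r, s, t, u}  [seen]
{q, r, s, t, u} --c--> {p, r, s, t, u}  [seen]
{p, q, r, s, t} --a--> {p, q, r, s, t, u}  [seen]
{p, q, r, s, t} --b--> {p, q, r, s, t, u}  [seen]
{p, q, r, s, t} --c--> {p, q, r, s, t, u}  [seen]
{p, r, s, t, u} --a--> {p, q, r, s, t, u}  [seen]
{p, r, s, t, u} --b--> {p, q, r, s, t, u}  [seen]
{p, r, s, t, u} --c--> {p, q, r, s, t, u}  [seen]
{p, q, r, s} --a--> {q, r, s, t, u}  [seen]
{p, q, r, s} --b--> {p, q, r, s, t}  [seen]
{p, q, r, s} --c--> {p, q, r, s, t, u}  [seen]
{p, q, s, u} --a--> {q, r, s, t, u}  [seen]
{p, q, s, u} --b--> {p, q, r, s, t}  [seen]
{p, q, s, u} --c--> {p, q, r, s, t, u}  [seen]
Reachable DFA states: {p}, {s, t, u}, {s}, {q, s, u}, {p, q, r, s, t, u}, {p, r, t, u}, {q, r, t, u}, {p, r, s}, {p, r, t}, {q, r, s, t, u}, {p, q, r, s, t}, {p, r, s, t, u}, {p, q, r, s}, {p, q, s, u}.
{p, r, s, t, u} is among them.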